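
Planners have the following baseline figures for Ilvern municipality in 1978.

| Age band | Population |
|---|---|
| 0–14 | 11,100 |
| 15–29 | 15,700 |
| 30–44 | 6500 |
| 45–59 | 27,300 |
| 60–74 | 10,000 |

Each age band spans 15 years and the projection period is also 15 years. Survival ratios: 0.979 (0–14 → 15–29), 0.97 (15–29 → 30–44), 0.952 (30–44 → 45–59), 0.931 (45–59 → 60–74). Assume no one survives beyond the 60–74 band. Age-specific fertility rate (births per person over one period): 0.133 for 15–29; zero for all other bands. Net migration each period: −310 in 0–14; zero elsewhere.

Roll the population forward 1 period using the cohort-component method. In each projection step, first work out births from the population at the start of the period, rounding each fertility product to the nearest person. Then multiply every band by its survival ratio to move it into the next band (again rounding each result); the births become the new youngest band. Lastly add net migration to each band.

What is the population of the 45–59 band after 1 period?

6188

Period 1:
Births: 15700 * 0.133 = 2088
15–29: 11100 * 0.979 = 10867
30–44: 15700 * 0.97 = 15229
45–59: 6500 * 0.952 = 6188
60–74: 27300 * 0.931 = 25416
Net migration: 0–14 − 310 → 1778
End of period: [1778, 10867, 15229, 6188, 25416]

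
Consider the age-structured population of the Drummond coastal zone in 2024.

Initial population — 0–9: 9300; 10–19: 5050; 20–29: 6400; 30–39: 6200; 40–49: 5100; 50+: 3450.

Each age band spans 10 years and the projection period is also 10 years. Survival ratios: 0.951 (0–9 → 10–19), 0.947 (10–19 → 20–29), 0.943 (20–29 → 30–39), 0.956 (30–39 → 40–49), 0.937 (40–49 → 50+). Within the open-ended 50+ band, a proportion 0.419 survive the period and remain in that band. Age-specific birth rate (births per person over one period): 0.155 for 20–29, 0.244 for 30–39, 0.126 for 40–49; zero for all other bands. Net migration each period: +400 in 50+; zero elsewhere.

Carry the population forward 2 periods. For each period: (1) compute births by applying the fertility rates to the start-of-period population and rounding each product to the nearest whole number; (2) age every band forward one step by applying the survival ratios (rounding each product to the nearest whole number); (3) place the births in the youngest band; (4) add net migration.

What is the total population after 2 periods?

Let group 1 be 0–9 through group 6 = 50+.
Period 1.
Births: 6400 × 0.155 = 992  |  6200 × 0.244 = 1513  |  5100 × 0.126 = 643 ⇒ total 3148
Group 2: 9300 × 0.951 = 8844
Group 3: 5050 × 0.947 = 4782
Group 4: 6400 × 0.943 = 6035
Group 5: 6200 × 0.956 = 5927
Group 6: 5100 × 0.937 + 3450 × 0.419 = 4779 + 1446 = 6225
Net migration: Group 6 + 400 → 6625
End of period: [3148, 8844, 4782, 6035, 5927, 6625]
Period 2.
Births: 4782 × 0.155 = 741  |  6035 × 0.244 = 1473  |  5927 × 0.126 = 747 ⇒ total 2961
Group 2: 3148 × 0.951 = 2994
Group 3: 8844 × 0.947 = 8375
Group 4: 4782 × 0.943 = 4509
Group 5: 6035 × 0.956 = 5769
Group 6: 5927 × 0.937 + 6625 × 0.419 = 5554 + 2776 = 8330
Net migration: Group 6 + 400 → 8730
End of period: [2961, 2994, 8375, 4509, 5769, 8730]
Total after period 2: 2961 + 2994 + 8375 + 4509 + 5769 + 8730 = 33338

33338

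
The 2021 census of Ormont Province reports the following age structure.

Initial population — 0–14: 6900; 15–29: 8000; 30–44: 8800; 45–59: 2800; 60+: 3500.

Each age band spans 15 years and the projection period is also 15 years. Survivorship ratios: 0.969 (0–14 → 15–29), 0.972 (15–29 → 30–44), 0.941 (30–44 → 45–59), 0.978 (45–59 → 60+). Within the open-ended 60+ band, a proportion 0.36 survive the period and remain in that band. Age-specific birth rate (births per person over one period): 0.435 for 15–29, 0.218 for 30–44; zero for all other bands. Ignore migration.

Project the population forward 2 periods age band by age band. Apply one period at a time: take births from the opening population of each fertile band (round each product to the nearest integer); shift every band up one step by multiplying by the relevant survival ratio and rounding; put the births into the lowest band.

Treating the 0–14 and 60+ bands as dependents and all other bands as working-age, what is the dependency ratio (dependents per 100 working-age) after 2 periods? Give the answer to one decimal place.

74.2

After projecting period 1:
Births: 8000 × 0.435 = 3480 ; 8800 × 0.218 = 1918 ⇒ total 5398
15–29: 6900 × 0.969 = 6686
30–44: 8000 × 0.972 = 7776
45–59: 8800 × 0.941 = 8281
60+: 2800 × 0.978 + 3500 × 0.36 = 2738 + 1260 = 3998
End of period: [5398, 6686, 7776, 8281, 3998]
After projecting period 2:
Births: 6686 × 0.435 = 2908 ; 7776 × 0.218 = 1695 ⇒ total 4603
15–29: 5398 × 0.969 = 5231
30–44: 6686 × 0.972 = 6499
45–59: 7776 × 0.941 = 7317
60+: 8281 × 0.978 + 3998 × 0.36 = 8099 + 1439 = 9538
End of period: [4603, 5231, 6499, 7317, 9538]
Dependents (band 0–14 + band 60+) = 4603 + 9538 = 14141; working-age = 19047; ratio = 14141/19047 × 100 = 74.2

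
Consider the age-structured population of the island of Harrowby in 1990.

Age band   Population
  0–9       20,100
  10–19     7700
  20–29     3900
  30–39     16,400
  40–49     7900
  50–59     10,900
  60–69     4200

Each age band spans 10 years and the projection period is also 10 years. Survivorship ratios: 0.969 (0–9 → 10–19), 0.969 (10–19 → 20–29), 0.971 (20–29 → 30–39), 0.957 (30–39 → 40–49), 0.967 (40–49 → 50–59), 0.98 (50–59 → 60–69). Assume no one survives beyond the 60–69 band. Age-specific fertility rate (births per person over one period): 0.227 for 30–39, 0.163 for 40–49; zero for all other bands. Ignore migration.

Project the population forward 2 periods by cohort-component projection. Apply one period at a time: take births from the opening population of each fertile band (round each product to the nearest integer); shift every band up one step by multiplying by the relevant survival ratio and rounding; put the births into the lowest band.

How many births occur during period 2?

3418

(Bands numbered youngest = 1 to oldest = 7.)
Period 1.
Births: 16400 * 0.227 = 3723 ; 7900 * 0.163 = 1288 ⇒ total 5011
Band 2: 20100 * 0.969 = 19477
Band 3: 7700 * 0.969 = 7461
Band 4: 3900 * 0.971 = 3787
Band 5: 16400 * 0.957 = 15695
Band 6: 7900 * 0.967 = 7639
Band 7: 10900 * 0.98 = 10682
→ [5011, 19477, 7461, 3787, 15695, 7639, 10682]
Period 2.
Births: 3787 * 0.227 = 860 ; 15695 * 0.163 = 2558 ⇒ total 3418
Band 2: 5011 * 0.969 = 4856
Band 3: 19477 * 0.969 = 18873
Band 4: 7461 * 0.971 = 7245
Band 5: 3787 * 0.957 = 3624
Band 6: 15695 * 0.967 = 15177
Band 7: 7639 * 0.98 = 7486
→ [3418, 4856, 18873, 7245, 3624, 15177, 7486]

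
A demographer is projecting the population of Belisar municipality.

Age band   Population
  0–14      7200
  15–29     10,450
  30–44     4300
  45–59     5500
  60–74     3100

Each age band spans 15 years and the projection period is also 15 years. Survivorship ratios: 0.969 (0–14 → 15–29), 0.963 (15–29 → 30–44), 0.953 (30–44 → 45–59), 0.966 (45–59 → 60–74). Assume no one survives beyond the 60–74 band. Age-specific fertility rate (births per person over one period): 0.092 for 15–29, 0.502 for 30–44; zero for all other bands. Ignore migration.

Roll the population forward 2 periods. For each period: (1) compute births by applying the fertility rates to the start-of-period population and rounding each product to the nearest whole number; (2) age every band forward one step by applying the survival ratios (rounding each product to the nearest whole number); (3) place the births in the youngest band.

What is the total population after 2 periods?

28985

(Groups numbered youngest = 1 to oldest = 5.)
Period 1:
Births: 10450 * 0.092 = 961 ; 4300 * 0.502 = 2159 → total 3120
Group 2: 7200 * 0.969 = 6977
Group 3: 10450 * 0.963 = 10063
Group 4: 4300 * 0.953 = 4098
Group 5: 5500 * 0.966 = 5313
Population now: 0–14=3120, 15–29=6977, 30–44=10063, 45–59=4098, 60–74=5313
Period 2:
Births: 6977 * 0.092 = 642 ; 10063 * 0.502 = 5052 → total 5694
Group 2: 3120 * 0.969 = 3023
Group 3: 6977 * 0.963 = 6719
Group 4: 10063 * 0.953 = 9590
Group 5: 4098 * 0.966 = 3959
Population now: 0–14=5694, 15–29=3023, 30–44=6719, 45–59=9590, 60–74=3959
Total after period 2: 5694 + 3023 + 6719 + 9590 + 3959 = 28985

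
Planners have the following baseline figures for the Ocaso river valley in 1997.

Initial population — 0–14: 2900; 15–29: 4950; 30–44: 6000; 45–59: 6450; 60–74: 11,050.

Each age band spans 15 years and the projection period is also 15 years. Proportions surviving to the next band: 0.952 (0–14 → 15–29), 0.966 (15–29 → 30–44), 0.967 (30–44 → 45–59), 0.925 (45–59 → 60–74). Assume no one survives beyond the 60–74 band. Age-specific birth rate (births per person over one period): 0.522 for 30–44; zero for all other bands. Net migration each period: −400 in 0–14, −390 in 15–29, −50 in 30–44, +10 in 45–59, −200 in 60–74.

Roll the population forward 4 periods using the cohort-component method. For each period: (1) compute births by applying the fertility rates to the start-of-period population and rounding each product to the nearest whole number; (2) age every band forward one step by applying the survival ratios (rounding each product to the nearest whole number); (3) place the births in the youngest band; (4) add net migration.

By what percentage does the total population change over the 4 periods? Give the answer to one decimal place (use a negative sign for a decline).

Let group 1 be 0–14 through group 5 = 60–74.
— Period 1 —
Births: 6000 * 0.522 = 3132
Group 2: 2900 * 0.952 = 2761
Group 3: 4950 * 0.966 = 4782
Group 4: 6000 * 0.967 = 5802
Group 5: 6450 * 0.925 = 5966
Net migration: Group 1 − 400 → 2732; Group 2 − 390 → 2371; Group 3 − 50 → 4732; Group 4 + 10 → 5812; Group 5 − 200 → 5766
Population now: 0–14=2732, 15–29=2371, 30–44=4732, 45–59=5812, 60–74=5766
— Period 2 —
Births: 4732 * 0.522 = 2470
Group 2: 2732 * 0.952 = 2601
Group 3: 2371 * 0.966 = 2290
Group 4: 4732 * 0.967 = 4576
Group 5: 5812 * 0.925 = 5376
Net migration: Group 1 − 400 → 2070; Group 2 − 390 → 2211; Group 3 − 50 → 2240; Group 4 + 10 → 4586; Group 5 − 200 → 5176
Population now: 0–14=2070, 15–29=2211, 30–44=2240, 45–59=4586, 60–74=5176
— Period 3 —
Births: 2240 * 0.522 = 1169
Group 2: 2070 * 0.952 = 1971
Group 3: 2211 * 0.966 = 2136
Group 4: 2240 * 0.967 = 2166
Group 5: 4586 * 0.925 = 4242
Net migration: Group 1 − 400 → 769; Group 2 − 390 → 1581; Group 3 − 50 → 2086; Group 4 + 10 → 2176; Group 5 − 200 → 4042
Population now: 0–14=769, 15–29=1581, 30–44=2086, 45–59=2176, 60–74=4042
— Period 4 —
Births: 2086 * 0.522 = 1089
Group 2: 769 * 0.952 = 732
Group 3: 1581 * 0.966 = 1527
Group 4: 2086 * 0.967 = 2017
Group 5: 2176 * 0.925 = 2013
Net migration: Group 1 − 400 → 689; Group 2 − 390 → 342; Group 3 − 50 → 1477; Group 4 + 10 → 2027; Group 5 − 200 → 1813
Population now: 0–14=689, 15–29=342, 30–44=1477, 45–59=2027, 60–74=1813
Total: 31350 → 6348; change = -25002; percentage change = -79.8%

-79.8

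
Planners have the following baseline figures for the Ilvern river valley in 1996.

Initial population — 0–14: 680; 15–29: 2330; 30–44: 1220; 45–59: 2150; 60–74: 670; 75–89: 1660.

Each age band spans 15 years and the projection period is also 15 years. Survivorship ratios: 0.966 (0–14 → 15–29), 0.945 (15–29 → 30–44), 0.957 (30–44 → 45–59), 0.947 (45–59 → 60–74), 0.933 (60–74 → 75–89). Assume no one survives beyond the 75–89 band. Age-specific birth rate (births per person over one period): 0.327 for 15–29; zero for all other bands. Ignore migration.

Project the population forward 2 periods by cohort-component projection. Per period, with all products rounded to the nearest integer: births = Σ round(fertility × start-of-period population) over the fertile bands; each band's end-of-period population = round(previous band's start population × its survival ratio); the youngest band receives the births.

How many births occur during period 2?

215

Numbering the groups 1..6 from youngest to oldest:
Period 1:
Births: 2330 × 0.327 = 762
Group 2: 680 × 0.966 = 657
Group 3: 2330 × 0.945 = 2202
Group 4: 1220 × 0.957 = 1168
Group 5: 2150 × 0.947 = 2036
Group 6: 670 × 0.933 = 625
Population now: 0–14=762, 15–29=657, 30–44=2202, 45–59=1168, 60–74=2036, 75–89=625
Period 2:
Births: 657 × 0.327 = 215
Group 2: 762 × 0.966 = 736
Group 3: 657 × 0.945 = 621
Group 4: 2202 × 0.957 = 2107
Group 5: 1168 × 0.947 = 1106
Group 6: 2036 × 0.933 = 1900
Population now: 0–14=215, 15–29=736, 30–44=621, 45–59=2107, 60–74=1106, 75–89=1900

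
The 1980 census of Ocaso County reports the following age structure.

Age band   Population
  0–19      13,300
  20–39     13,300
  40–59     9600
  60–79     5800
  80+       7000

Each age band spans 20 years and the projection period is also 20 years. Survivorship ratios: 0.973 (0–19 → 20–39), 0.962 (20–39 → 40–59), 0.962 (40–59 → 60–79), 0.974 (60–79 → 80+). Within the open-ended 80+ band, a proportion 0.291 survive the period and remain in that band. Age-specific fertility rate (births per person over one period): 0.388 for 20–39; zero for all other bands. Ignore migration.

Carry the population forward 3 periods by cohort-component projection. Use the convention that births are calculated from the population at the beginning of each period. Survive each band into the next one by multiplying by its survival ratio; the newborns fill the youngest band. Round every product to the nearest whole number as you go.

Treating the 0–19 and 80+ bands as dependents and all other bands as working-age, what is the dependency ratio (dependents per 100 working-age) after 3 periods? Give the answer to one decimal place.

79.3

— Period 1 —
Births: 13300 × 0.388 = 5160
20–39: 13300 × 0.973 = 12941
40–59: 13300 × 0.962 = 12795
60–79: 9600 × 0.962 = 9235
80+: 5800 × 0.974 + 7000 × 0.291 = 5649 + 2037 = 7686
Population now: 0–19=5160, 20–39=12941, 40–59=12795, 60–79=9235, 80+=7686
— Period 2 —
Births: 12941 × 0.388 = 5021
20–39: 5160 × 0.973 = 5021
40–59: 12941 × 0.962 = 12449
60–79: 12795 × 0.962 = 12309
80+: 9235 × 0.974 + 7686 × 0.291 = 8995 + 2237 = 11232
Population now: 0–19=5021, 20–39=5021, 40–59=12449, 60–79=12309, 80+=11232
— Period 3 —
Births: 5021 × 0.388 = 1948
20–39: 5021 × 0.973 = 4885
40–59: 5021 × 0.962 = 4830
60–79: 12449 × 0.962 = 11976
80+: 12309 × 0.974 + 11232 × 0.291 = 11989 + 3269 = 15258
Population now: 0–19=1948, 20–39=4885, 40–59=4830, 60–79=11976, 80+=15258
Dependents (band 0–19 + band 80+) = 1948 + 15258 = 17206; working-age = 21691; ratio = 17206/21691 × 100 = 79.3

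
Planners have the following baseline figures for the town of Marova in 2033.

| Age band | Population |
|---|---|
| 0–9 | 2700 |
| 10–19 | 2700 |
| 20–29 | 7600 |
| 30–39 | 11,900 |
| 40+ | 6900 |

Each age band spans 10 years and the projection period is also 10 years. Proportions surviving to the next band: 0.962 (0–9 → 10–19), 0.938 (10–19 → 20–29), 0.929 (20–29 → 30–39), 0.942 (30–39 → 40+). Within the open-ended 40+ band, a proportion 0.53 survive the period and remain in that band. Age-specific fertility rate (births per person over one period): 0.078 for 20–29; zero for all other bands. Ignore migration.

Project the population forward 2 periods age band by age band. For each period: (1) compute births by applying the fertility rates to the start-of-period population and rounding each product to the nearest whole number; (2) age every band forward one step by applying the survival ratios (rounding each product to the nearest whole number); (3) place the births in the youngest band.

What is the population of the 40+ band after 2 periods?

Numbering the groups 1..5 from youngest to oldest:
— Period 1 —
Births: 7600 × 0.078 = 593
Group 2: 2700 × 0.962 = 2597
Group 3: 2700 × 0.938 = 2533
Group 4: 7600 × 0.929 = 7060
Group 5: 11900 × 0.942 + 6900 × 0.53 = 11210 + 3657 = 14867
Giving 593 / 2597 / 2533 / 7060 / 14867.
— Period 2 —
Births: 2533 × 0.078 = 198
Group 2: 593 × 0.962 = 570
Group 3: 2597 × 0.938 = 2436
Group 4: 2533 × 0.929 = 2353
Group 5: 7060 × 0.942 + 14867 × 0.53 = 6651 + 7880 = 14531
Giving 198 / 570 / 2436 / 2353 / 14531.

14531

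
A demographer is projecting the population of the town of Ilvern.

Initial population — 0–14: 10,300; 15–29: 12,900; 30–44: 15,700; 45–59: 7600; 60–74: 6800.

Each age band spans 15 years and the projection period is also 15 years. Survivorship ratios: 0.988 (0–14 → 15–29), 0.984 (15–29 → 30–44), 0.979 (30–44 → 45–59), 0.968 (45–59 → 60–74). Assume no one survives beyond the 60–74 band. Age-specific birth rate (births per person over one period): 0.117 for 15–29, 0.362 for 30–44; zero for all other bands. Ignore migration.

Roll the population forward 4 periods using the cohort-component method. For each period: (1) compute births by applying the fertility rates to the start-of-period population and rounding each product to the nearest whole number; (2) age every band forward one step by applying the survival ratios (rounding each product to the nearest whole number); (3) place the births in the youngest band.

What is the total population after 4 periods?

29563

Period 1.
Births: 12900 × 0.117 = 1509  |  15700 × 0.362 = 5683 → 7192
15–29: 10300 × 0.988 = 10176
30–44: 12900 × 0.984 = 12694
45–59: 15700 × 0.979 = 15370
60–74: 7600 × 0.968 = 7357
Population now: 0–14=7192, 15–29=10176, 30–44=12694, 45–59=15370, 60–74=7357
Period 2.
Births: 10176 × 0.117 = 1191  |  12694 × 0.362 = 4595 → 5786
15–29: 7192 × 0.988 = 7106
30–44: 10176 × 0.984 = 10013
45–59: 12694 × 0.979 = 12427
60–74: 15370 × 0.968 = 14878
Population now: 0–14=5786, 15–29=7106, 30–44=10013, 45–59=12427, 60–74=14878
Period 3.
Births: 7106 × 0.117 = 831  |  10013 × 0.362 = 3625 → 4456
15–29: 5786 × 0.988 = 5717
30–44: 7106 × 0.984 = 6992
45–59: 10013 × 0.979 = 9803
60–74: 12427 × 0.968 = 12029
Population now: 0–14=4456, 15–29=5717, 30–44=6992, 45–59=9803, 60–74=12029
Period 4.
Births: 5717 × 0.117 = 669  |  6992 × 0.362 = 2531 → 3200
15–29: 4456 × 0.988 = 4403
30–44: 5717 × 0.984 = 5626
45–59: 6992 × 0.979 = 6845
60–74: 9803 × 0.968 = 9489
Population now: 0–14=3200, 15–29=4403, 30–44=5626, 45–59=6845, 60–74=9489
Total after period 4: 3200 + 4403 + 5626 + 6845 + 9489 = 29563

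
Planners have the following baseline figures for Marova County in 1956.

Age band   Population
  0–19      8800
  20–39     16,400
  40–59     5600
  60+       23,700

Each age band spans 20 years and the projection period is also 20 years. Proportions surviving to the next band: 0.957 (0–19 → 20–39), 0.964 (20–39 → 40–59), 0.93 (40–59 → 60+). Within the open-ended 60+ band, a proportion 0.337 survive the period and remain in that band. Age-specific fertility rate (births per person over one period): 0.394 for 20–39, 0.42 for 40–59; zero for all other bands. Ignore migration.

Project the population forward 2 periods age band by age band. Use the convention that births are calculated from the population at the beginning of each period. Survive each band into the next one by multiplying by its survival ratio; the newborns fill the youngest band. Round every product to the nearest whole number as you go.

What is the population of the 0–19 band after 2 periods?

Numbering the bands 1..4 from youngest to oldest:
Period 1.
Births: 16400 × 0.394 = 6462 ; 5600 × 0.42 = 2352 ⇒ total 8814
Band 2: 8800 × 0.957 = 8422
Band 3: 16400 × 0.964 = 15810
Band 4: 5600 × 0.93 + 23700 × 0.337 = 5208 + 7987 = 13195
→ [8814, 8422, 15810, 13195]
Period 2.
Births: 8422 × 0.394 = 3318 ; 15810 × 0.42 = 6640 ⇒ total 9958
Band 2: 8814 × 0.957 = 8435
Band 3: 8422 × 0.964 = 8119
Band 4: 15810 × 0.93 + 13195 × 0.337 = 14703 + 4447 = 19150
→ [9958, 8435, 8119, 19150]

9958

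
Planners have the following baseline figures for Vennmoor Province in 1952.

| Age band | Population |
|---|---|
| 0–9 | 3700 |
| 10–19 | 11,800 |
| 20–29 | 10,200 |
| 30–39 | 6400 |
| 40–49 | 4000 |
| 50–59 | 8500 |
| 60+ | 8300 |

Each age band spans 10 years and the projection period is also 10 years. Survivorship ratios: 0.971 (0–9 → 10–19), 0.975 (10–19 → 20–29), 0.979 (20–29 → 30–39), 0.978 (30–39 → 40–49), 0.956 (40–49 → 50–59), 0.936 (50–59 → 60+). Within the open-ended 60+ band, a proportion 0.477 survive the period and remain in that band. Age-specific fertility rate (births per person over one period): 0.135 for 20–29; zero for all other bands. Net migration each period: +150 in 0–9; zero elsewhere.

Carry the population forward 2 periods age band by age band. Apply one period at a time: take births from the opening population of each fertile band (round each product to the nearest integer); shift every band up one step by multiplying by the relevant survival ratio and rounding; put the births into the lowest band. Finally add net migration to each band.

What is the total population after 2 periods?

42964

— Period 1 —
Births: 10200 × 0.135 = 1377
10–19: 3700 × 0.971 = 3593
20–29: 11800 × 0.975 = 11505
30–39: 10200 × 0.979 = 9986
40–49: 6400 × 0.978 = 6259
50–59: 4000 × 0.956 = 3824
60+: 8500 × 0.936 + 8300 × 0.477 = 7956 + 3959 = 11915
Net migration: 0–9 + 150 → 1527
→ [1527, 3593, 11505, 9986, 6259, 3824, 11915]
— Period 2 —
Births: 11505 × 0.135 = 1553
10–19: 1527 × 0.971 = 1483
20–29: 3593 × 0.975 = 3503
30–39: 11505 × 0.979 = 11263
40–49: 9986 × 0.978 = 9766
50–59: 6259 × 0.956 = 5984
60+: 3824 × 0.936 + 11915 × 0.477 = 3579 + 5683 = 9262
Net migration: 0–9 + 150 → 1703
→ [1703, 1483, 3503, 11263, 9766, 5984, 9262]
Total after period 2: 1703 + 1483 + 3503 + 11263 + 9766 + 5984 + 9262 = 42964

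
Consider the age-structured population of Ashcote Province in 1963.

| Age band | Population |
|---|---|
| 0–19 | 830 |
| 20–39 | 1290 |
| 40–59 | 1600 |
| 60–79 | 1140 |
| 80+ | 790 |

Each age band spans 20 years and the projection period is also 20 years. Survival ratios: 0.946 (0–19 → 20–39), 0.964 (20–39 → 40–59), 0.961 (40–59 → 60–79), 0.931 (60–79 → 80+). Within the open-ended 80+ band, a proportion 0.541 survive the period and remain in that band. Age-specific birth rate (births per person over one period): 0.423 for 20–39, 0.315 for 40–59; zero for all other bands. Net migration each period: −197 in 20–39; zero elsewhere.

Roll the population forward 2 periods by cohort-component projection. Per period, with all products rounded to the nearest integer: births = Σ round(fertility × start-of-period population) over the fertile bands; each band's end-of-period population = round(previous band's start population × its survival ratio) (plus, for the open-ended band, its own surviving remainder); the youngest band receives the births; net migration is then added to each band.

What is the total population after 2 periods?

5436

Period 1:
Births: 1290 × 0.423 = 546 ; 1600 × 0.315 = 504 ⇒ total 1050
20–39: 830 × 0.946 = 785
40–59: 1290 × 0.964 = 1244
60–79: 1600 × 0.961 = 1538
80+: 1140 × 0.931 + 790 × 0.541 = 1061 + 427 = 1488
Net migration: 20–39 − 197 → 588
→ [1050, 588, 1244, 1538, 1488]
Period 2:
Births: 588 × 0.423 = 249 ; 1244 × 0.315 = 392 ⇒ total 641
20–39: 1050 × 0.946 = 993
40–59: 588 × 0.964 = 567
60–79: 1244 × 0.961 = 1195
80+: 1538 × 0.931 + 1488 × 0.541 = 1432 + 805 = 2237
Net migration: 20–39 − 197 → 796
→ [641, 796, 567, 1195, 2237]
Total after period 2: 641 + 796 + 567 + 1195 + 2237 = 5436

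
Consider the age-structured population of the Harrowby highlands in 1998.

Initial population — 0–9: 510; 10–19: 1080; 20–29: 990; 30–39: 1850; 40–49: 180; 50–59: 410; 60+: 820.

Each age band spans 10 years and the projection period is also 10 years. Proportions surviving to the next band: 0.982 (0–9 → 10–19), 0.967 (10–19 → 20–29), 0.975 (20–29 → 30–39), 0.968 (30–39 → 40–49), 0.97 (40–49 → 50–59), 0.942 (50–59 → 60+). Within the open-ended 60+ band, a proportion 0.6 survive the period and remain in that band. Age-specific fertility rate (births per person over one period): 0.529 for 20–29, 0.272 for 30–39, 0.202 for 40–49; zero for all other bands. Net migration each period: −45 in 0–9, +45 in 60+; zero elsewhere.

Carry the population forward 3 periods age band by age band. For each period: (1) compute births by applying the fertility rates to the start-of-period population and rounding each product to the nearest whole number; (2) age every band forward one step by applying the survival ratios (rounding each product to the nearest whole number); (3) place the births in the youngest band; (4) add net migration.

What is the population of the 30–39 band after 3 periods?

472

[period 1]
Births: 990 × 0.529 = 524 ; 1850 × 0.272 = 503 ; 180 × 0.202 = 36 — total 1063
10–19: 510 × 0.982 = 501
20–29: 1080 × 0.967 = 1044
30–39: 990 × 0.975 = 965
40–49: 1850 × 0.968 = 1791
50–59: 180 × 0.97 = 175
60+: 410 × 0.942 + 820 × 0.6 = 386 + 492 = 878
Net migration: 0–9 − 45 → 1018; 60+ + 45 → 923
Population now: 0–9=1018, 10–19=501, 20–29=1044, 30–39=965, 40–49=1791, 50–59=175, 60+=923
[period 2]
Births: 1044 × 0.529 = 552 ; 965 × 0.272 = 262 ; 1791 × 0.202 = 362 — total 1176
10–19: 1018 × 0.982 = 1000
20–29: 501 × 0.967 = 484
30–39: 1044 × 0.975 = 1018
40–49: 965 × 0.968 = 934
50–59: 1791 × 0.97 = 1737
60+: 175 × 0.942 + 923 × 0.6 = 165 + 554 = 719
Net migration: 0–9 − 45 → 1131; 60+ + 45 → 764
Population now: 0–9=1131, 10–19=1000, 20–29=484, 30–39=1018, 40–49=934, 50–59=1737, 60+=764
[period 3]
Births: 484 × 0.529 = 256 ; 1018 × 0.272 = 277 ; 934 × 0.202 = 189 — total 722
10–19: 1131 × 0.982 = 1111
20–29: 1000 × 0.967 = 967
30–39: 484 × 0.975 = 472
40–49: 1018 × 0.968 = 985
50–59: 934 × 0.97 = 906
60+: 1737 × 0.942 + 764 × 0.6 = 1636 + 458 = 2094
Net migration: 0–9 − 45 → 677; 60+ + 45 → 2139
Population now: 0–9=677, 10–19=1111, 20–29=967, 30–39=472, 40–49=985, 50–59=906, 60+=2139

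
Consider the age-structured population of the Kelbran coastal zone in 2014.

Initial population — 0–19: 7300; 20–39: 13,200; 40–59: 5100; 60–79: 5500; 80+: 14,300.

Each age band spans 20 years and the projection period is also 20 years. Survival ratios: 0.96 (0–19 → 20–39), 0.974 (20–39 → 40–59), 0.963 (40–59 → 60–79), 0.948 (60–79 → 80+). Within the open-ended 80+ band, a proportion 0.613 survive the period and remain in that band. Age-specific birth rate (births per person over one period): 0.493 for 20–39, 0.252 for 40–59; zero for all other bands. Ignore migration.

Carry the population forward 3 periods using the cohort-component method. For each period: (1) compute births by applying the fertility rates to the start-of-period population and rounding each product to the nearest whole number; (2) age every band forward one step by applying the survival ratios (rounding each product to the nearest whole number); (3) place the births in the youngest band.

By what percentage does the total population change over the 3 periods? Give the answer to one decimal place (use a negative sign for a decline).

Period 1.
Births: 13200 * 0.493 = 6508  |  5100 * 0.252 = 1285 — total 7793
20–39: 7300 * 0.96 = 7008
40–59: 13200 * 0.974 = 12857
60–79: 5100 * 0.963 = 4911
80+: 5500 * 0.948 + 14300 * 0.613 = 5214 + 8766 = 13980
→ [7793, 7008, 12857, 4911, 13980]
Period 2.
Births: 7008 * 0.493 = 3455  |  12857 * 0.252 = 3240 — total 6695
20–39: 7793 * 0.96 = 7481
40–59: 7008 * 0.974 = 6826
60–79: 12857 * 0.963 = 12381
80+: 4911 * 0.948 + 13980 * 0.613 = 4656 + 8570 = 13226
→ [6695, 7481, 6826, 12381, 13226]
Period 3.
Births: 7481 * 0.493 = 3688  |  6826 * 0.252 = 1720 — total 5408
20–39: 6695 * 0.96 = 6427
40–59: 7481 * 0.974 = 7286
60–79: 6826 * 0.963 = 6573
80+: 12381 * 0.948 + 13226 * 0.613 = 11737 + 8108 = 19845
→ [5408, 6427, 7286, 6573, 19845]
Total: 45400 → 45539; change = 139; percentage change = 0.3%

0.3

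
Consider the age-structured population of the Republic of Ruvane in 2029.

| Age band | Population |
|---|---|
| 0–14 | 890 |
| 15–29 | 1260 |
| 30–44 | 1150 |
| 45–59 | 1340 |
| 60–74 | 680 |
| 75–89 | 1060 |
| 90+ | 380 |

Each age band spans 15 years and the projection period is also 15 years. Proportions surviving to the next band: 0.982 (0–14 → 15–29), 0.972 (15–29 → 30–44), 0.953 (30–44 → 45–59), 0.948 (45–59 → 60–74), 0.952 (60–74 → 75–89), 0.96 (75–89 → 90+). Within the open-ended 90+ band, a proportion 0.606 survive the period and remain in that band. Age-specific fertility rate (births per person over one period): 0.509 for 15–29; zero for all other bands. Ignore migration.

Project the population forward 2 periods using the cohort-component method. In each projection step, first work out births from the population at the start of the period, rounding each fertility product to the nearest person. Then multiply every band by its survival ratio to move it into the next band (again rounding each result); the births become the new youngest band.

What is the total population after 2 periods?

[period 1]
Births: 1260 × 0.509 = 641
15–29: 890 × 0.982 = 874
30–44: 1260 × 0.972 = 1225
45–59: 1150 × 0.953 = 1096
60–74: 1340 × 0.948 = 1270
75–89: 680 × 0.952 = 647
90+: 1060 × 0.96 + 380 × 0.606 = 1018 + 230 = 1248
Population now: 0–14=641, 15–29=874, 30–44=1225, 45–59=1096, 60–74=1270, 75–89=647, 90+=1248
[period 2]
Births: 874 × 0.509 = 445
15–29: 641 × 0.982 = 629
30–44: 874 × 0.972 = 850
45–59: 1225 × 0.953 = 1167
60–74: 1096 × 0.948 = 1039
75–89: 1270 × 0.952 = 1209
90+: 647 × 0.96 + 1248 × 0.606 = 621 + 756 = 1377
Population now: 0–14=445, 15–29=629, 30–44=850, 45–59=1167, 60–74=1039, 75–89=1209, 90+=1377
Total after period 2: 445 + 629 + 850 + 1167 + 1039 + 1209 + 1377 = 6716

6716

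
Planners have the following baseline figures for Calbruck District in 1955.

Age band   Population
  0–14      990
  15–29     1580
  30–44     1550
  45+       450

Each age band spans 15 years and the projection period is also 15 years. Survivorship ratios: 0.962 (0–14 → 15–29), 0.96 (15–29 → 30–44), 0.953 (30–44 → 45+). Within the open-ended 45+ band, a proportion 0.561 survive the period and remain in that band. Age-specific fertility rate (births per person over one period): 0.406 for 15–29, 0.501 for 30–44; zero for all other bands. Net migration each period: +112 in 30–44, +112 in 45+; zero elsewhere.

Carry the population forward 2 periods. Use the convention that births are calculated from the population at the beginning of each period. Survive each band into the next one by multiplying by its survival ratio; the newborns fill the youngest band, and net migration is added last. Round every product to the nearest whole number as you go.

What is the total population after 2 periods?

Period 1:
Births: 1580 × 0.406 = 641, 1550 × 0.501 = 777 — total 1418
15–29: 990 × 0.962 = 952
30–44: 1580 × 0.96 = 1517
45+: 1550 × 0.953 + 450 × 0.561 = 1477 + 252 = 1729
Net migration: 30–44 + 112 → 1629; 45+ + 112 → 1841
Population now: 0–14=1418, 15–29=952, 30–44=1629, 45+=1841
Period 2:
Births: 952 × 0.406 = 387, 1629 × 0.501 = 816 — total 1203
15–29: 1418 × 0.962 = 1364
30–44: 952 × 0.96 = 914
45+: 1629 × 0.953 + 1841 × 0.561 = 1552 + 1033 = 2585
Net migration: 30–44 + 112 → 1026; 45+ + 112 → 2697
Population now: 0–14=1203, 15–29=1364, 30–44=1026, 45+=2697
Total after period 2: 1203 + 1364 + 1026 + 2697 = 6290

6290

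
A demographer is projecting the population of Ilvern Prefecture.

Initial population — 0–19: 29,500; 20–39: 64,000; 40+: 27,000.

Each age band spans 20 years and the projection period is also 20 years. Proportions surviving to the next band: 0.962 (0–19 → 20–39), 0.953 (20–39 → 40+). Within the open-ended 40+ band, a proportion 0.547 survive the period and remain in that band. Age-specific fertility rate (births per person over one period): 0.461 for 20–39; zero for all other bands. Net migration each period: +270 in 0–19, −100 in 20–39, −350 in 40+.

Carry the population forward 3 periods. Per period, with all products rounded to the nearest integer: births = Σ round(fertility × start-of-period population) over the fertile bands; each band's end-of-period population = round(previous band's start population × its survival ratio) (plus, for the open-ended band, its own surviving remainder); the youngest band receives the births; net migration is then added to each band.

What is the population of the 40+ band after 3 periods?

63965

(Groups numbered youngest = 1 to oldest = 3.)
Period 1.
Births: 64000 × 0.461 = 29504
Group 2: 29500 × 0.962 = 28379
Group 3: 64000 × 0.953 + 27000 × 0.547 = 60992 + 14769 = 75761
Net migration: Group 1 + 270 → 29774; Group 2 − 100 → 28279; Group 3 − 350 → 75411
Population now: 0–19=29774, 20–39=28279, 40+=75411
Period 2.
Births: 28279 × 0.461 = 13037
Group 2: 29774 × 0.962 = 28643
Group 3: 28279 × 0.953 + 75411 × 0.547 = 26950 + 41250 = 68200
Net migration: Group 1 + 270 → 13307; Group 2 − 100 → 28543; Group 3 − 350 → 67850
Population now: 0–19=13307, 20–39=28543, 40+=67850
Period 3.
Births: 28543 × 0.461 = 13158
Group 2: 13307 × 0.962 = 12801
Group 3: 28543 × 0.953 + 67850 × 0.547 = 27201 + 37114 = 64315
Net migration: Group 1 + 270 → 13428; Group 2 − 100 → 12701; Group 3 − 350 → 63965
Population now: 0–19=13428, 20–39=12701, 40+=63965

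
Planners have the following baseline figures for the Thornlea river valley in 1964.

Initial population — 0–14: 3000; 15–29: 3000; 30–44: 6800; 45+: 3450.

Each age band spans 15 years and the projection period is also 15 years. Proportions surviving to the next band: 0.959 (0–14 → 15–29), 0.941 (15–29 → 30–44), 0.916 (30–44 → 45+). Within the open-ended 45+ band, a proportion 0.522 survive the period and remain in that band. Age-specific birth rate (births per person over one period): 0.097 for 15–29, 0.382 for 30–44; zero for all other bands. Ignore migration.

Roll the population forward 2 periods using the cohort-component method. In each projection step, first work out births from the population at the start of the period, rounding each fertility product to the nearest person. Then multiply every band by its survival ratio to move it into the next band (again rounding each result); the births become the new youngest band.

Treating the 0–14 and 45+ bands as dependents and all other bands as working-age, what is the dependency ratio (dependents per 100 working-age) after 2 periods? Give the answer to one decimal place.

148.5

Period 1:
Births: 3000 × 0.097 = 291 ; 6800 × 0.382 = 2598 ⇒ total 2889
15–29: 3000 × 0.959 = 2877
30–44: 3000 × 0.941 = 2823
45+: 6800 × 0.916 + 3450 × 0.522 = 6229 + 1801 = 8030
Giving 2889 / 2877 / 2823 / 8030.
Period 2:
Births: 2877 × 0.097 = 279 ; 2823 × 0.382 = 1078 ⇒ total 1357
15–29: 2889 × 0.959 = 2771
30–44: 2877 × 0.941 = 2707
45+: 2823 × 0.916 + 8030 × 0.522 = 2586 + 4192 = 6778
Giving 1357 / 2771 / 2707 / 6778.
Dependents (band 0–14 + band 45+) = 1357 + 6778 = 8135; working-age = 5478; ratio = 8135/5478 × 100 = 148.5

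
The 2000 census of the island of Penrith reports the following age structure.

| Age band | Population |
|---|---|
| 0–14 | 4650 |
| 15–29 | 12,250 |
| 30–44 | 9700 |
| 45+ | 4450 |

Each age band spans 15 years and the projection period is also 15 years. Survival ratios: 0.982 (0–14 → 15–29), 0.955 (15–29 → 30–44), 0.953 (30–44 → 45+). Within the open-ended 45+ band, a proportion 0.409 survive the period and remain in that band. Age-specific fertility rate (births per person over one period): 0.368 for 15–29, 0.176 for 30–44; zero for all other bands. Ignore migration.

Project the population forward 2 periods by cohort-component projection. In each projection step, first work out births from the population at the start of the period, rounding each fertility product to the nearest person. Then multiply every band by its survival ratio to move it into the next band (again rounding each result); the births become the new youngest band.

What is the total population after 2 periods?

Numbering the bands 1..4 from youngest to oldest:
Period 1:
Births: 12250 * 0.368 = 4508  |  9700 * 0.176 = 1707 — total 6215
Band 2: 4650 * 0.982 = 4566
Band 3: 12250 * 0.955 = 11699
Band 4: 9700 * 0.953 + 4450 * 0.409 = 9244 + 1820 = 11064
→ [6215, 4566, 11699, 11064]
Period 2:
Births: 4566 * 0.368 = 1680  |  11699 * 0.176 = 2059 — total 3739
Band 2: 6215 * 0.982 = 6103
Band 3: 4566 * 0.955 = 4361
Band 4: 11699 * 0.953 + 11064 * 0.409 = 11149 + 4525 = 15674
→ [3739, 6103, 4361, 15674]
Total after period 2: 3739 + 6103 + 4361 + 15674 = 29877

29877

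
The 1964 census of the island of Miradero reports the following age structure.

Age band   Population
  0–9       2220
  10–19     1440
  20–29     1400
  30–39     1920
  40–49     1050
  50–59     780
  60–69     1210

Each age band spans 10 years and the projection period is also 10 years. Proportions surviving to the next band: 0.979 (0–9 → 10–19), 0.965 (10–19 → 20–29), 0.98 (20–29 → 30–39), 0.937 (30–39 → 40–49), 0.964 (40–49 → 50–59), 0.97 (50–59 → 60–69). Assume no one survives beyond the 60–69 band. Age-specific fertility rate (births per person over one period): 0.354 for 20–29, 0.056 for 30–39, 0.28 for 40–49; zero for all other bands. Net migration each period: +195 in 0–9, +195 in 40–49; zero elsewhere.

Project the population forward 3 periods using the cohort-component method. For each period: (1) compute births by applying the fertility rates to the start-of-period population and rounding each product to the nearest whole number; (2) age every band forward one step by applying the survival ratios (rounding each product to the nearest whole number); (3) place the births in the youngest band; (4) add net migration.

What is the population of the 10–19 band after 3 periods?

1294

(Groups numbered youngest = 1 to oldest = 7.)
— Period 1 —
Births: 1400 * 0.354 = 496 ; 1920 * 0.056 = 108 ; 1050 * 0.28 = 294 — total 898
Group 2: 2220 * 0.979 = 2173
Group 3: 1440 * 0.965 = 1390
Group 4: 1400 * 0.98 = 1372
Group 5: 1920 * 0.937 = 1799
Group 6: 1050 * 0.964 = 1012
Group 7: 780 * 0.97 = 757
Net migration: Group 1 + 195 → 1093; Group 5 + 195 → 1994
→ [1093, 2173, 1390, 1372, 1994, 1012, 757]
— Period 2 —
Births: 1390 * 0.354 = 492 ; 1372 * 0.056 = 77 ; 1994 * 0.28 = 558 — total 1127
Group 2: 1093 * 0.979 = 1070
Group 3: 2173 * 0.965 = 2097
Group 4: 1390 * 0.98 = 1362
Group 5: 1372 * 0.937 = 1286
Group 6: 1994 * 0.964 = 1922
Group 7: 1012 * 0.97 = 982
Net migration: Group 1 + 195 → 1322; Group 5 + 195 → 1481
→ [1322, 1070, 2097, 1362, 1481, 1922, 982]
— Period 3 —
Births: 2097 * 0.354 = 742 ; 1362 * 0.056 = 76 ; 1481 * 0.28 = 415 — total 1233
Group 2: 1322 * 0.979 = 1294
Group 3: 1070 * 0.965 = 1033
Group 4: 2097 * 0.98 = 2055
Group 5: 1362 * 0.937 = 1276
Group 6: 1481 * 0.964 = 1428
Group 7: 1922 * 0.97 = 1864
Net migration: Group 1 + 195 → 1428; Group 5 + 195 → 1471
→ [1428, 1294, 1033, 2055, 1471, 1428, 1864]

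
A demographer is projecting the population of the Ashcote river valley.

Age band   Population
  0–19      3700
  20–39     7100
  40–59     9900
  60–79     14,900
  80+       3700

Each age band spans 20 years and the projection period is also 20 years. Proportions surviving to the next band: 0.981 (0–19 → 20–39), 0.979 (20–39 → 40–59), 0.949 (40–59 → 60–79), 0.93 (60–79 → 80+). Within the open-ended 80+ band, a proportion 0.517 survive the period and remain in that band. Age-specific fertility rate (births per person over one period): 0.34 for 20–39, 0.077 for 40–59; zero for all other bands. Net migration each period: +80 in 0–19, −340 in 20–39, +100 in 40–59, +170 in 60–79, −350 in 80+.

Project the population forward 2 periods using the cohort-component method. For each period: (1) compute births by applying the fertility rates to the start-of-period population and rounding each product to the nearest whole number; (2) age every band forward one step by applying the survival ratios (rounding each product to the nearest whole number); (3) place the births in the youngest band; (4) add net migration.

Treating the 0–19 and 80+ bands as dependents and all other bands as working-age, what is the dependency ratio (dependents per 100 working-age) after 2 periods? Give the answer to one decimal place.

140.1

Let group 1 be 0–19 through group 5 = 80+.
After projecting period 1:
Births: 7100 × 0.34 = 2414  |  9900 × 0.077 = 762 → total 3176
Group 2: 3700 × 0.981 = 3630
Group 3: 7100 × 0.979 = 6951
Group 4: 9900 × 0.949 = 9395
Group 5: 14900 × 0.93 + 3700 × 0.517 = 13857 + 1913 = 15770
Net migration: Group 1 + 80 → 3256; Group 2 − 340 → 3290; Group 3 + 100 → 7051; Group 4 + 170 → 9565; Group 5 − 350 → 15420
End of period: [3256, 3290, 7051, 9565, 15420]
After projecting period 2:
Births: 3290 × 0.34 = 1119  |  7051 × 0.077 = 543 → total 1662
Group 2: 3256 × 0.981 = 3194
Group 3: 3290 × 0.979 = 3221
Group 4: 7051 × 0.949 = 6691
Group 5: 9565 × 0.93 + 15420 × 0.517 = 8895 + 7972 = 16867
Net migration: Group 1 + 80 → 1742; Group 2 − 340 → 2854; Group 3 + 100 → 3321; Group 4 + 170 → 6861; Group 5 − 350 → 16517
End of period: [1742, 2854, 3321, 6861, 16517]
Dependents (band 0–19 + band 80+) = 1742 + 16517 = 18259; working-age = 13036; ratio = 18259/13036 × 100 = 140.1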